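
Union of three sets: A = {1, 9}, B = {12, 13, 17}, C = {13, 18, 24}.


A ∪ B = {1, 9, 12, 13, 17}
(A ∪ B) ∪ C = {1, 9, 12, 13, 17, 18, 24}

A ∪ B ∪ C = {1, 9, 12, 13, 17, 18, 24}


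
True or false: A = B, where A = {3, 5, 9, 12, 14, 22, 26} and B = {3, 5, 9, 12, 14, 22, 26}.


Two sets are equal iff they have exactly the same elements.
A = {3, 5, 9, 12, 14, 22, 26}
B = {3, 5, 9, 12, 14, 22, 26}
Same elements → A = B

Yes, A = B


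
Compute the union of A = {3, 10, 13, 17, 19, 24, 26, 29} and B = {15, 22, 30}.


A ∪ B = all elements in A or B (or both)
A = {3, 10, 13, 17, 19, 24, 26, 29}
B = {15, 22, 30}
A ∪ B = {3, 10, 13, 15, 17, 19, 22, 24, 26, 29, 30}

A ∪ B = {3, 10, 13, 15, 17, 19, 22, 24, 26, 29, 30}


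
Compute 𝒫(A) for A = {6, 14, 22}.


|A| = 3, so |P(A)| = 2^3 = 8
Enumerate subsets by cardinality (0 to 3):
∅, {6}, {14}, {22}, {6, 14}, {6, 22}, {14, 22}, {6, 14, 22}

P(A) has 8 subsets: ∅, {6}, {14}, {22}, {6, 14}, {6, 22}, {14, 22}, {6, 14, 22}


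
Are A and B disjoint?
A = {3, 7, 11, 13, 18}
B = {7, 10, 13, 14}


Disjoint means A ∩ B = ∅.
A ∩ B = {7, 13}
A ∩ B ≠ ∅, so A and B are NOT disjoint.

No, A and B are not disjoint (A ∩ B = {7, 13})


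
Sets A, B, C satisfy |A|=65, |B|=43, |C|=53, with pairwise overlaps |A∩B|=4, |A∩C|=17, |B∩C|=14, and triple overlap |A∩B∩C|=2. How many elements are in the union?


|A∪B∪C| = |A|+|B|+|C| - |A∩B|-|A∩C|-|B∩C| + |A∩B∩C|
= 65+43+53 - 4-17-14 + 2
= 161 - 35 + 2
= 128

|A ∪ B ∪ C| = 128


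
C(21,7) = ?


C(n,k) = n! / (k!(n-k)!)
C(21,7) = 21! / (7!14!)
= 116280

C(21,7) = 116280


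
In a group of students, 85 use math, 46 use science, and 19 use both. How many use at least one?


|A ∪ B| = |A| + |B| - |A ∩ B|
= 85 + 46 - 19
= 112

|A ∪ B| = 112


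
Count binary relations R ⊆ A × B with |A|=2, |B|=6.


A relation from A to B is any subset of A × B.
|A × B| = 2 × 6 = 12
# relations = 2^|A × B| = 2^12 = 4096

Number of relations = 4096


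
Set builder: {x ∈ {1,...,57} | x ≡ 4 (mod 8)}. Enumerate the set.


Checking each candidate:
Condition: x in {1,...,57} with x ≡ 4 (mod 8)
Result = {4, 12, 20, 28, 36, 44, 52}

{4, 12, 20, 28, 36, 44, 52}


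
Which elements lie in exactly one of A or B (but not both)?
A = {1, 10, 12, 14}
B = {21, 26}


A △ B = (A \ B) ∪ (B \ A) = elements in exactly one of A or B
A \ B = {1, 10, 12, 14}
B \ A = {21, 26}
A △ B = {1, 10, 12, 14, 21, 26}

A △ B = {1, 10, 12, 14, 21, 26}


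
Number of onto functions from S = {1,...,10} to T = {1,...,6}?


n = |S| = 10, k = |T| = 6. Surjections via inclusion-exclusion:
S(n,k) = Σ(-1)^i × C(k,i) × (k-i)^n, i=0 to k
i=0: (-1)^0×C(6,0)×6^10 = 60466176
i=1: (-1)^1×C(6,1)×5^10 = -58593750
i=2: (-1)^2×C(6,2)×4^10 = 15728640
i=3: (-1)^3×C(6,3)×3^10 = -1180980
i=4: (-1)^4×C(6,4)×2^10 = 15360
i=5: (-1)^5×C(6,5)×1^10 = -6
i=6: (-1)^6×C(6,6)×0^10 = 0
Total = 16435440

Number of surjections = 16435440


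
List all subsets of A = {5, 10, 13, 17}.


|A| = 4, so |P(A)| = 2^4 = 16
Enumerate subsets by cardinality (0 to 4):
∅, {5}, {10}, {13}, {17}, {5, 10}, {5, 13}, {5, 17}, {10, 13}, {10, 17}, {13, 17}, {5, 10, 13}, {5, 10, 17}, {5, 13, 17}, {10, 13, 17}, {5, 10, 13, 17}

P(A) has 16 subsets: ∅, {5}, {10}, {13}, {17}, {5, 10}, {5, 13}, {5, 17}, {10, 13}, {10, 17}, {13, 17}, {5, 10, 13}, {5, 10, 17}, {5, 13, 17}, {10, 13, 17}, {5, 10, 13, 17}


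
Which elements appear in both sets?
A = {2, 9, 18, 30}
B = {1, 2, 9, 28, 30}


A ∩ B = elements in both A and B
A = {2, 9, 18, 30}
B = {1, 2, 9, 28, 30}
A ∩ B = {2, 9, 30}

A ∩ B = {2, 9, 30}


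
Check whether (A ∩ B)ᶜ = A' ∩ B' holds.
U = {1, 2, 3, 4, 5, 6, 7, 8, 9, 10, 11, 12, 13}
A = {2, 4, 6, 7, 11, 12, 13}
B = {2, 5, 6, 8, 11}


LHS: A ∩ B = {2, 6, 11}
(A ∩ B)' = U \ (A ∩ B) = {1, 3, 4, 5, 7, 8, 9, 10, 12, 13}
A' = {1, 3, 5, 8, 9, 10}, B' = {1, 3, 4, 7, 9, 10, 12, 13}
Claimed RHS: A' ∩ B' = {1, 3, 9, 10}
Identity is INVALID: LHS = {1, 3, 4, 5, 7, 8, 9, 10, 12, 13} but the RHS claimed here equals {1, 3, 9, 10}. The correct form is (A ∩ B)' = A' ∪ B'.

Identity is invalid: (A ∩ B)' = {1, 3, 4, 5, 7, 8, 9, 10, 12, 13} but A' ∩ B' = {1, 3, 9, 10}. The correct De Morgan law is (A ∩ B)' = A' ∪ B'.


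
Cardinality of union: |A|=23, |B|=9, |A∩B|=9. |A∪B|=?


|A ∪ B| = |A| + |B| - |A ∩ B|
= 23 + 9 - 9
= 23

|A ∪ B| = 23


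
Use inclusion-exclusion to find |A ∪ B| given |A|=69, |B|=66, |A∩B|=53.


|A ∪ B| = |A| + |B| - |A ∩ B|
= 69 + 66 - 53
= 82

|A ∪ B| = 82


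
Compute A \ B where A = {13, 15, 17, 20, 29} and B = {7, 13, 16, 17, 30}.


A \ B = elements in A but not in B
A = {13, 15, 17, 20, 29}
B = {7, 13, 16, 17, 30}
Remove from A any elements in B
A \ B = {15, 20, 29}

A \ B = {15, 20, 29}


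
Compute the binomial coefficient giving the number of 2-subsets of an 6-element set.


C(n,k) = n! / (k!(n-k)!)
C(6,2) = 6! / (2!4!)
= 15

C(6,2) = 15


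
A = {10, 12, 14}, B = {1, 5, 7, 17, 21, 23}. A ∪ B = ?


A ∪ B = all elements in A or B (or both)
A = {10, 12, 14}
B = {1, 5, 7, 17, 21, 23}
A ∪ B = {1, 5, 7, 10, 12, 14, 17, 21, 23}

A ∪ B = {1, 5, 7, 10, 12, 14, 17, 21, 23}


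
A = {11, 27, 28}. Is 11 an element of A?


A = {11, 27, 28}
Checking if 11 is in A
11 is in A → True

11 ∈ A


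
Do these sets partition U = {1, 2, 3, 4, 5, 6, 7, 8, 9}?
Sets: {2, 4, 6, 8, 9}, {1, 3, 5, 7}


A partition requires: (1) non-empty parts, (2) pairwise disjoint, (3) union = U
Parts: {2, 4, 6, 8, 9}, {1, 3, 5, 7}
Union of parts: {1, 2, 3, 4, 5, 6, 7, 8, 9}
U = {1, 2, 3, 4, 5, 6, 7, 8, 9}
All non-empty? True
Pairwise disjoint? True
Covers U? True

Yes, valid partition


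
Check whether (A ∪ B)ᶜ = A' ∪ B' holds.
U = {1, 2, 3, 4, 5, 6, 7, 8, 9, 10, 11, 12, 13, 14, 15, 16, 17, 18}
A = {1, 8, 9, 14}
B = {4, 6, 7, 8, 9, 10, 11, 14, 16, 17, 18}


LHS: A ∪ B = {1, 4, 6, 7, 8, 9, 10, 11, 14, 16, 17, 18}
(A ∪ B)' = U \ (A ∪ B) = {2, 3, 5, 12, 13, 15}
A' = {2, 3, 4, 5, 6, 7, 10, 11, 12, 13, 15, 16, 17, 18}, B' = {1, 2, 3, 5, 12, 13, 15}
Claimed RHS: A' ∪ B' = {1, 2, 3, 4, 5, 6, 7, 10, 11, 12, 13, 15, 16, 17, 18}
Identity is INVALID: LHS = {2, 3, 5, 12, 13, 15} but the RHS claimed here equals {1, 2, 3, 4, 5, 6, 7, 10, 11, 12, 13, 15, 16, 17, 18}. The correct form is (A ∪ B)' = A' ∩ B'.

Identity is invalid: (A ∪ B)' = {2, 3, 5, 12, 13, 15} but A' ∪ B' = {1, 2, 3, 4, 5, 6, 7, 10, 11, 12, 13, 15, 16, 17, 18}. The correct De Morgan law is (A ∪ B)' = A' ∩ B'.


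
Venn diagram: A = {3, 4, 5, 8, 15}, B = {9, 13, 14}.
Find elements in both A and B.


A = {3, 4, 5, 8, 15}
B = {9, 13, 14}
Region: in both A and B
Elements: ∅

Elements in both A and B: ∅


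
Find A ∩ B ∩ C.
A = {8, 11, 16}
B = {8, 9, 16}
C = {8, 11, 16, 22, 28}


A ∩ B = {8, 16}
(A ∩ B) ∩ C = {8, 16}

A ∩ B ∩ C = {8, 16}


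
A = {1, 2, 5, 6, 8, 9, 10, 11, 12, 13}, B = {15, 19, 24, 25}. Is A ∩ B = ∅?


Disjoint means A ∩ B = ∅.
A ∩ B = ∅
A ∩ B = ∅, so A and B are disjoint.

Yes, A and B are disjoint


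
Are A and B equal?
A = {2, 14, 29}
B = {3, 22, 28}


Two sets are equal iff they have exactly the same elements.
A = {2, 14, 29}
B = {3, 22, 28}
Differences: {2, 3, 14, 22, 28, 29}
A ≠ B

No, A ≠ B


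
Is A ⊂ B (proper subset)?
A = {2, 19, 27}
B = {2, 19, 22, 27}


A ⊂ B requires: A ⊆ B AND A ≠ B.
A ⊆ B? Yes
A = B? No
A ⊂ B: Yes (A is a proper subset of B)

Yes, A ⊂ B


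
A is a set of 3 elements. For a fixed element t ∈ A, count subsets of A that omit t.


Subsets of A avoiding t are subsets of A \ {t}, which has 2 elements.
Count = 2^(n-1) = 2^2
= 4

Number of subsets avoiding t = 4


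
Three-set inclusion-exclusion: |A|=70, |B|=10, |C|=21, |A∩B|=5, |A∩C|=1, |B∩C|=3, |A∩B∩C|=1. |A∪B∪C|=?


|A∪B∪C| = |A|+|B|+|C| - |A∩B|-|A∩C|-|B∩C| + |A∩B∩C|
= 70+10+21 - 5-1-3 + 1
= 101 - 9 + 1
= 93

|A ∪ B ∪ C| = 93


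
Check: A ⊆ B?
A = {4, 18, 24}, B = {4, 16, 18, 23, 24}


A ⊆ B means every element of A is in B.
All elements of A are in B.
So A ⊆ B.

Yes, A ⊆ B


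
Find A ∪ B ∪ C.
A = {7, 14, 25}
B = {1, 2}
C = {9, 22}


A ∪ B = {1, 2, 7, 14, 25}
(A ∪ B) ∪ C = {1, 2, 7, 9, 14, 22, 25}

A ∪ B ∪ C = {1, 2, 7, 9, 14, 22, 25}


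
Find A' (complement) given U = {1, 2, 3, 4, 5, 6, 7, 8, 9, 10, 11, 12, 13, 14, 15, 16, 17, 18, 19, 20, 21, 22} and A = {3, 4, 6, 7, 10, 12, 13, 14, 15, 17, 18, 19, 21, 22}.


Aᶜ = U \ A = elements in U but not in A
U = {1, 2, 3, 4, 5, 6, 7, 8, 9, 10, 11, 12, 13, 14, 15, 16, 17, 18, 19, 20, 21, 22}
A = {3, 4, 6, 7, 10, 12, 13, 14, 15, 17, 18, 19, 21, 22}
Aᶜ = {1, 2, 5, 8, 9, 11, 16, 20}

Aᶜ = {1, 2, 5, 8, 9, 11, 16, 20}


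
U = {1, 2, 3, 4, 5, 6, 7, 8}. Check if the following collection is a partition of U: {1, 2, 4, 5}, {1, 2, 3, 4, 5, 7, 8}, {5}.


A partition requires: (1) non-empty parts, (2) pairwise disjoint, (3) union = U
Parts: {1, 2, 4, 5}, {1, 2, 3, 4, 5, 7, 8}, {5}
Union of parts: {1, 2, 3, 4, 5, 7, 8}
U = {1, 2, 3, 4, 5, 6, 7, 8}
All non-empty? True
Pairwise disjoint? False
Covers U? False

No, not a valid partition


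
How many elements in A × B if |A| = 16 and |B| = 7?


|A × B| = |A| × |B|
= 16 × 7
= 112

|A × B| = 112


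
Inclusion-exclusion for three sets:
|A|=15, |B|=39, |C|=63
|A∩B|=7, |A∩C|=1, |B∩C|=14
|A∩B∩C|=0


|A∪B∪C| = |A|+|B|+|C| - |A∩B|-|A∩C|-|B∩C| + |A∩B∩C|
= 15+39+63 - 7-1-14 + 0
= 117 - 22 + 0
= 95

|A ∪ B ∪ C| = 95


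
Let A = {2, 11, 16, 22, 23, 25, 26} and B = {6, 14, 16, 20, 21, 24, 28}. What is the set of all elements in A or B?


A ∪ B = all elements in A or B (or both)
A = {2, 11, 16, 22, 23, 25, 26}
B = {6, 14, 16, 20, 21, 24, 28}
A ∪ B = {2, 6, 11, 14, 16, 20, 21, 22, 23, 24, 25, 26, 28}

A ∪ B = {2, 6, 11, 14, 16, 20, 21, 22, 23, 24, 25, 26, 28}


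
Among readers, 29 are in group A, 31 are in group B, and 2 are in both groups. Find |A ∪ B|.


|A ∪ B| = |A| + |B| - |A ∩ B|
= 29 + 31 - 2
= 58

|A ∪ B| = 58


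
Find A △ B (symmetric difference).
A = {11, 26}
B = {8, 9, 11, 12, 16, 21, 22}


A △ B = (A \ B) ∪ (B \ A) = elements in exactly one of A or B
A \ B = {26}
B \ A = {8, 9, 12, 16, 21, 22}
A △ B = {8, 9, 12, 16, 21, 22, 26}

A △ B = {8, 9, 12, 16, 21, 22, 26}


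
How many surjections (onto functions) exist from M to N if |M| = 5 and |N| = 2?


n = |M| = 5, k = |N| = 2. Surjections via inclusion-exclusion:
S(n,k) = Σ(-1)^i × C(k,i) × (k-i)^n, i=0 to k
i=0: (-1)^0×C(2,0)×2^5 = 32
i=1: (-1)^1×C(2,1)×1^5 = -2
i=2: (-1)^2×C(2,2)×0^5 = 0
Total = 30

Number of surjections = 30


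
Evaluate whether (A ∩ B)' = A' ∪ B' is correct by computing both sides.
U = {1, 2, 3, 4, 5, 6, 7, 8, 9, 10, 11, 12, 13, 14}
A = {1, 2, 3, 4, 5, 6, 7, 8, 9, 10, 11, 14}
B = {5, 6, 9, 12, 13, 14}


LHS: A ∩ B = {5, 6, 9, 14}
(A ∩ B)' = U \ (A ∩ B) = {1, 2, 3, 4, 7, 8, 10, 11, 12, 13}
A' = {12, 13}, B' = {1, 2, 3, 4, 7, 8, 10, 11}
Claimed RHS: A' ∪ B' = {1, 2, 3, 4, 7, 8, 10, 11, 12, 13}
Identity is VALID: LHS = RHS = {1, 2, 3, 4, 7, 8, 10, 11, 12, 13} ✓

Identity is valid. (A ∩ B)' = A' ∪ B' = {1, 2, 3, 4, 7, 8, 10, 11, 12, 13}


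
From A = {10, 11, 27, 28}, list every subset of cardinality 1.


|A| = 4, so A has C(4,1) = 4 subsets of size 1.
Enumerate by choosing 1 elements from A at a time:
{10}, {11}, {27}, {28}

1-element subsets (4 total): {10}, {11}, {27}, {28}


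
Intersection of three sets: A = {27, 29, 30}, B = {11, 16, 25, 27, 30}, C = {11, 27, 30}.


A ∩ B = {27, 30}
(A ∩ B) ∩ C = {27, 30}

A ∩ B ∩ C = {27, 30}


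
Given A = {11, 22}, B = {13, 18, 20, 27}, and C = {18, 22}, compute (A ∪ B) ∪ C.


A ∪ B = {11, 13, 18, 20, 22, 27}
(A ∪ B) ∪ C = {11, 13, 18, 20, 22, 27}

A ∪ B ∪ C = {11, 13, 18, 20, 22, 27}


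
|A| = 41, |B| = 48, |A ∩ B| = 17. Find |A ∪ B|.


|A ∪ B| = |A| + |B| - |A ∩ B|
= 41 + 48 - 17
= 72

|A ∪ B| = 72


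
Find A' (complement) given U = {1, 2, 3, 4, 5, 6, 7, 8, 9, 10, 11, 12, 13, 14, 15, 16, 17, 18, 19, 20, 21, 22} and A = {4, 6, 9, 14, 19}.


Aᶜ = U \ A = elements in U but not in A
U = {1, 2, 3, 4, 5, 6, 7, 8, 9, 10, 11, 12, 13, 14, 15, 16, 17, 18, 19, 20, 21, 22}
A = {4, 6, 9, 14, 19}
Aᶜ = {1, 2, 3, 5, 7, 8, 10, 11, 12, 13, 15, 16, 17, 18, 20, 21, 22}

Aᶜ = {1, 2, 3, 5, 7, 8, 10, 11, 12, 13, 15, 16, 17, 18, 20, 21, 22}


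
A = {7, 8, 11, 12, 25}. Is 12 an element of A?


A = {7, 8, 11, 12, 25}
Checking if 12 is in A
12 is in A → True

12 ∈ A


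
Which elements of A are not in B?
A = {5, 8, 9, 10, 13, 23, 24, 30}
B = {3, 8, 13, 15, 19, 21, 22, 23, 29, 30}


A \ B = elements in A but not in B
A = {5, 8, 9, 10, 13, 23, 24, 30}
B = {3, 8, 13, 15, 19, 21, 22, 23, 29, 30}
Remove from A any elements in B
A \ B = {5, 9, 10, 24}

A \ B = {5, 9, 10, 24}


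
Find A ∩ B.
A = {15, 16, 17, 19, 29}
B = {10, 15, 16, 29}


A ∩ B = elements in both A and B
A = {15, 16, 17, 19, 29}
B = {10, 15, 16, 29}
A ∩ B = {15, 16, 29}

A ∩ B = {15, 16, 29}


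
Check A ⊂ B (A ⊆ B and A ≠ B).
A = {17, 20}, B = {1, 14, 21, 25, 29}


A ⊂ B requires: A ⊆ B AND A ≠ B.
A ⊆ B? No
A ⊄ B, so A is not a proper subset.

No, A is not a proper subset of B


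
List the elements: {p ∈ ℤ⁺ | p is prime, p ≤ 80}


Checking each candidate:
Condition: primes ≤ 80
Result = {2, 3, 5, 7, 11, 13, 17, 19, 23, 29, 31, 37, 41, 43, 47, 53, 59, 61, 67, 71, 73, 79}

{2, 3, 5, 7, 11, 13, 17, 19, 23, 29, 31, 37, 41, 43, 47, 53, 59, 61, 67, 71, 73, 79}


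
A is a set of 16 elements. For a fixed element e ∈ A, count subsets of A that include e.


Subsets of A containing e correspond to subsets of A \ {e}, which has 15 elements.
Count = 2^(n-1) = 2^15
= 32768

Number of subsets containing e = 32768


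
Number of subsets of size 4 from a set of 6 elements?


C(n,k) = n! / (k!(n-k)!)
C(6,4) = 6! / (4!2!)
= 15

C(6,4) = 15


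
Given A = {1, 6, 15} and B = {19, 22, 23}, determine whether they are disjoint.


Disjoint means A ∩ B = ∅.
A ∩ B = ∅
A ∩ B = ∅, so A and B are disjoint.

Yes, A and B are disjoint


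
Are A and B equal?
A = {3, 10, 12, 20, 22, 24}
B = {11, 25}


Two sets are equal iff they have exactly the same elements.
A = {3, 10, 12, 20, 22, 24}
B = {11, 25}
Differences: {3, 10, 11, 12, 20, 22, 24, 25}
A ≠ B

No, A ≠ B


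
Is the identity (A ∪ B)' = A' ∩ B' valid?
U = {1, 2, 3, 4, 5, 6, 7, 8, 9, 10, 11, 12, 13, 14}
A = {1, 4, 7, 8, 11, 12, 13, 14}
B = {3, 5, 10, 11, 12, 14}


LHS: A ∪ B = {1, 3, 4, 5, 7, 8, 10, 11, 12, 13, 14}
(A ∪ B)' = U \ (A ∪ B) = {2, 6, 9}
A' = {2, 3, 5, 6, 9, 10}, B' = {1, 2, 4, 6, 7, 8, 9, 13}
Claimed RHS: A' ∩ B' = {2, 6, 9}
Identity is VALID: LHS = RHS = {2, 6, 9} ✓

Identity is valid. (A ∪ B)' = A' ∩ B' = {2, 6, 9}


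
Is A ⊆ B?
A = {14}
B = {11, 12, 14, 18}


A ⊆ B means every element of A is in B.
All elements of A are in B.
So A ⊆ B.

Yes, A ⊆ B


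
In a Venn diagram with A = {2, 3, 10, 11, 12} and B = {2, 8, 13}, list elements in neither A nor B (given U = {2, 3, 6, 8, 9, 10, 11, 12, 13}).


A = {2, 3, 10, 11, 12}
B = {2, 8, 13}
Region: in neither A nor B (given U = {2, 3, 6, 8, 9, 10, 11, 12, 13})
Elements: {6, 9}

Elements in neither A nor B (given U = {2, 3, 6, 8, 9, 10, 11, 12, 13}): {6, 9}


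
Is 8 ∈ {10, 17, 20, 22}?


A = {10, 17, 20, 22}
Checking if 8 is in A
8 is not in A → False

8 ∉ A


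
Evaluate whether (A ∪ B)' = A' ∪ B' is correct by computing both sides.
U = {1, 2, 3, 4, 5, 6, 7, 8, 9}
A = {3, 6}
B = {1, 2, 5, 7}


LHS: A ∪ B = {1, 2, 3, 5, 6, 7}
(A ∪ B)' = U \ (A ∪ B) = {4, 8, 9}
A' = {1, 2, 4, 5, 7, 8, 9}, B' = {3, 4, 6, 8, 9}
Claimed RHS: A' ∪ B' = {1, 2, 3, 4, 5, 6, 7, 8, 9}
Identity is INVALID: LHS = {4, 8, 9} but the RHS claimed here equals {1, 2, 3, 4, 5, 6, 7, 8, 9}. The correct form is (A ∪ B)' = A' ∩ B'.

Identity is invalid: (A ∪ B)' = {4, 8, 9} but A' ∪ B' = {1, 2, 3, 4, 5, 6, 7, 8, 9}. The correct De Morgan law is (A ∪ B)' = A' ∩ B'.


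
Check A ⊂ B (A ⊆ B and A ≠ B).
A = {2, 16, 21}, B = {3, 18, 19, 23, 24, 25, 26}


A ⊂ B requires: A ⊆ B AND A ≠ B.
A ⊆ B? No
A ⊄ B, so A is not a proper subset.

No, A is not a proper subset of B


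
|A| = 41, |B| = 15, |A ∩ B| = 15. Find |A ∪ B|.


|A ∪ B| = |A| + |B| - |A ∩ B|
= 41 + 15 - 15
= 41

|A ∪ B| = 41


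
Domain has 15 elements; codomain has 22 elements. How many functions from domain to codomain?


Each of |A| = 15 inputs maps to any of |B| = 22 outputs.
# functions = |B|^|A| = 22^15
= 136880068015412051968

Number of functions = 136880068015412051968


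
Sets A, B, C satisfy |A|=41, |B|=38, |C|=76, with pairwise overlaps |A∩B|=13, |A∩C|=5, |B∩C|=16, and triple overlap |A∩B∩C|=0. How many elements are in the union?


|A∪B∪C| = |A|+|B|+|C| - |A∩B|-|A∩C|-|B∩C| + |A∩B∩C|
= 41+38+76 - 13-5-16 + 0
= 155 - 34 + 0
= 121

|A ∪ B ∪ C| = 121


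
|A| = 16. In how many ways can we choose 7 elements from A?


C(n,k) = n! / (k!(n-k)!)
C(16,7) = 16! / (7!9!)
= 11440

C(16,7) = 11440


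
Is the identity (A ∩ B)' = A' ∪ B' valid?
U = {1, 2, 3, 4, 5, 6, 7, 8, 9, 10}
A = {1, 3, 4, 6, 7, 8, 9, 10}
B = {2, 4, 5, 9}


LHS: A ∩ B = {4, 9}
(A ∩ B)' = U \ (A ∩ B) = {1, 2, 3, 5, 6, 7, 8, 10}
A' = {2, 5}, B' = {1, 3, 6, 7, 8, 10}
Claimed RHS: A' ∪ B' = {1, 2, 3, 5, 6, 7, 8, 10}
Identity is VALID: LHS = RHS = {1, 2, 3, 5, 6, 7, 8, 10} ✓

Identity is valid. (A ∩ B)' = A' ∪ B' = {1, 2, 3, 5, 6, 7, 8, 10}


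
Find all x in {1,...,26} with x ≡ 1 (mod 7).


Checking each candidate:
Condition: x in {1,...,26} with x ≡ 1 (mod 7)
Result = {1, 8, 15, 22}

{1, 8, 15, 22}


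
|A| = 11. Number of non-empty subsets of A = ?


Total subsets = 2^n = 2^11 = 2048
Non-empty subsets exclude the empty set: 2^n - 1
= 2048 - 1
= 2047

Number of non-empty subsets = 2047


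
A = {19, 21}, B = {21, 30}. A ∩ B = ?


A ∩ B = elements in both A and B
A = {19, 21}
B = {21, 30}
A ∩ B = {21}

A ∩ B = {21}


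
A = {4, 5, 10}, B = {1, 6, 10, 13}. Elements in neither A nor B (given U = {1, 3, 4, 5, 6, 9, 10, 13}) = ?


A = {4, 5, 10}
B = {1, 6, 10, 13}
Region: in neither A nor B (given U = {1, 3, 4, 5, 6, 9, 10, 13})
Elements: {3, 9}

Elements in neither A nor B (given U = {1, 3, 4, 5, 6, 9, 10, 13}): {3, 9}


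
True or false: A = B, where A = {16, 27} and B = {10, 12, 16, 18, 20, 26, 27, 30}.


Two sets are equal iff they have exactly the same elements.
A = {16, 27}
B = {10, 12, 16, 18, 20, 26, 27, 30}
Differences: {10, 12, 18, 20, 26, 30}
A ≠ B

No, A ≠ B


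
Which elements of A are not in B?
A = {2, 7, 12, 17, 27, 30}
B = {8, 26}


A \ B = elements in A but not in B
A = {2, 7, 12, 17, 27, 30}
B = {8, 26}
Remove from A any elements in B
A \ B = {2, 7, 12, 17, 27, 30}

A \ B = {2, 7, 12, 17, 27, 30}


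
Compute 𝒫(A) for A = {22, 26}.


|A| = 2, so |P(A)| = 2^2 = 4
Enumerate subsets by cardinality (0 to 2):
∅, {22}, {26}, {22, 26}

P(A) has 4 subsets: ∅, {22}, {26}, {22, 26}


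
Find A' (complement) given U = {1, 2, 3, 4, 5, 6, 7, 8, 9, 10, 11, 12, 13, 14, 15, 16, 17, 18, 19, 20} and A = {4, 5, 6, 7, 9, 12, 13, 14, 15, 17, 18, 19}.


Aᶜ = U \ A = elements in U but not in A
U = {1, 2, 3, 4, 5, 6, 7, 8, 9, 10, 11, 12, 13, 14, 15, 16, 17, 18, 19, 20}
A = {4, 5, 6, 7, 9, 12, 13, 14, 15, 17, 18, 19}
Aᶜ = {1, 2, 3, 8, 10, 11, 16, 20}

Aᶜ = {1, 2, 3, 8, 10, 11, 16, 20}


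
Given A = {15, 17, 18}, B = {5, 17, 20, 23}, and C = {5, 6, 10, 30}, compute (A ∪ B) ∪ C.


A ∪ B = {5, 15, 17, 18, 20, 23}
(A ∪ B) ∪ C = {5, 6, 10, 15, 17, 18, 20, 23, 30}

A ∪ B ∪ C = {5, 6, 10, 15, 17, 18, 20, 23, 30}


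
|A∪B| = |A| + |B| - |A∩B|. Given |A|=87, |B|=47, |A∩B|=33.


|A ∪ B| = |A| + |B| - |A ∩ B|
= 87 + 47 - 33
= 101

|A ∪ B| = 101


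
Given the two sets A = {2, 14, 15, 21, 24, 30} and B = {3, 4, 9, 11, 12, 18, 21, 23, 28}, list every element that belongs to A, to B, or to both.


A ∪ B = all elements in A or B (or both)
A = {2, 14, 15, 21, 24, 30}
B = {3, 4, 9, 11, 12, 18, 21, 23, 28}
A ∪ B = {2, 3, 4, 9, 11, 12, 14, 15, 18, 21, 23, 24, 28, 30}

A ∪ B = {2, 3, 4, 9, 11, 12, 14, 15, 18, 21, 23, 24, 28, 30}


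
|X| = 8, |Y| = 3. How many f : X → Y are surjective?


n = |X| = 8, k = |Y| = 3. Surjections via inclusion-exclusion:
S(n,k) = Σ(-1)^i × C(k,i) × (k-i)^n, i=0 to k
i=0: (-1)^0×C(3,0)×3^8 = 6561
i=1: (-1)^1×C(3,1)×2^8 = -768
i=2: (-1)^2×C(3,2)×1^8 = 3
i=3: (-1)^3×C(3,3)×0^8 = 0
Total = 5796

Number of surjections = 5796


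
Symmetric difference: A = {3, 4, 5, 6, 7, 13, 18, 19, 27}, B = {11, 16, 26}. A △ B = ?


A △ B = (A \ B) ∪ (B \ A) = elements in exactly one of A or B
A \ B = {3, 4, 5, 6, 7, 13, 18, 19, 27}
B \ A = {11, 16, 26}
A △ B = {3, 4, 5, 6, 7, 11, 13, 16, 18, 19, 26, 27}

A △ B = {3, 4, 5, 6, 7, 11, 13, 16, 18, 19, 26, 27}


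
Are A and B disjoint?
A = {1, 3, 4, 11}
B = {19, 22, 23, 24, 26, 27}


Disjoint means A ∩ B = ∅.
A ∩ B = ∅
A ∩ B = ∅, so A and B are disjoint.

Yes, A and B are disjoint


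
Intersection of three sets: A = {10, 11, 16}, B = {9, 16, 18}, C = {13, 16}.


A ∩ B = {16}
(A ∩ B) ∩ C = {16}

A ∩ B ∩ C = {16}


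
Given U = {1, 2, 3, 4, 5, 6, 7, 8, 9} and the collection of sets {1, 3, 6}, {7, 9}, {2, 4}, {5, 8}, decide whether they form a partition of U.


A partition requires: (1) non-empty parts, (2) pairwise disjoint, (3) union = U
Parts: {1, 3, 6}, {7, 9}, {2, 4}, {5, 8}
Union of parts: {1, 2, 3, 4, 5, 6, 7, 8, 9}
U = {1, 2, 3, 4, 5, 6, 7, 8, 9}
All non-empty? True
Pairwise disjoint? True
Covers U? True

Yes, valid partition


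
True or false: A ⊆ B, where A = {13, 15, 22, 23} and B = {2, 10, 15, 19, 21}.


A ⊆ B means every element of A is in B.
Elements in A not in B: {13, 22, 23}
So A ⊄ B.

No, A ⊄ B


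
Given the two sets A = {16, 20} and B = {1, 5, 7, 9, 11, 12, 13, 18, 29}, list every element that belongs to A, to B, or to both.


A ∪ B = all elements in A or B (or both)
A = {16, 20}
B = {1, 5, 7, 9, 11, 12, 13, 18, 29}
A ∪ B = {1, 5, 7, 9, 11, 12, 13, 16, 18, 20, 29}

A ∪ B = {1, 5, 7, 9, 11, 12, 13, 16, 18, 20, 29}


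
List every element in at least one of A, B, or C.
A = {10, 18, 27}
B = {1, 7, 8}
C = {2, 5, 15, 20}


A ∪ B = {1, 7, 8, 10, 18, 27}
(A ∪ B) ∪ C = {1, 2, 5, 7, 8, 10, 15, 18, 20, 27}

A ∪ B ∪ C = {1, 2, 5, 7, 8, 10, 15, 18, 20, 27}


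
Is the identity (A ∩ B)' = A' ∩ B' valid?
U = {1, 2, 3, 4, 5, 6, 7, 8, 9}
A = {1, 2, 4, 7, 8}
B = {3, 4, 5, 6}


LHS: A ∩ B = {4}
(A ∩ B)' = U \ (A ∩ B) = {1, 2, 3, 5, 6, 7, 8, 9}
A' = {3, 5, 6, 9}, B' = {1, 2, 7, 8, 9}
Claimed RHS: A' ∩ B' = {9}
Identity is INVALID: LHS = {1, 2, 3, 5, 6, 7, 8, 9} but the RHS claimed here equals {9}. The correct form is (A ∩ B)' = A' ∪ B'.

Identity is invalid: (A ∩ B)' = {1, 2, 3, 5, 6, 7, 8, 9} but A' ∩ B' = {9}. The correct De Morgan law is (A ∩ B)' = A' ∪ B'.


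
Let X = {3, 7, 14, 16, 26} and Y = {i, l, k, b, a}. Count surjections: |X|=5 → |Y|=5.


n = |X| = 5, k = |Y| = 5. Surjections via inclusion-exclusion:
S(n,k) = Σ(-1)^i × C(k,i) × (k-i)^n, i=0 to k
i=0: (-1)^0×C(5,0)×5^5 = 3125
i=1: (-1)^1×C(5,1)×4^5 = -5120
i=2: (-1)^2×C(5,2)×3^5 = 2430
i=3: (-1)^3×C(5,3)×2^5 = -320
i=4: (-1)^4×C(5,4)×1^5 = 5
i=5: (-1)^5×C(5,5)×0^5 = 0
Total = 120

Number of surjections = 120


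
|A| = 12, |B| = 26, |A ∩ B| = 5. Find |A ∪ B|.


|A ∪ B| = |A| + |B| - |A ∩ B|
= 12 + 26 - 5
= 33

|A ∪ B| = 33


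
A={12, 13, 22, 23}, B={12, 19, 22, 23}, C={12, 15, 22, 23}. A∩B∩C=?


A ∩ B = {12, 22, 23}
(A ∩ B) ∩ C = {12, 22, 23}

A ∩ B ∩ C = {12, 22, 23}


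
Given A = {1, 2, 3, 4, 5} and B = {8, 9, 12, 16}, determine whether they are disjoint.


Disjoint means A ∩ B = ∅.
A ∩ B = ∅
A ∩ B = ∅, so A and B are disjoint.

Yes, A and B are disjoint


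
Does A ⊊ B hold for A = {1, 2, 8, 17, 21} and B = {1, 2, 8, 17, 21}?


A ⊂ B requires: A ⊆ B AND A ≠ B.
A ⊆ B? Yes
A = B? Yes
A = B, so A is not a PROPER subset.

No, A is not a proper subset of B


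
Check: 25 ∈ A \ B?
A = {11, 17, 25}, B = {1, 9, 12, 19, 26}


A = {11, 17, 25}, B = {1, 9, 12, 19, 26}
A \ B = elements in A but not in B
A \ B = {11, 17, 25}
Checking if 25 ∈ A \ B
25 is in A \ B → True

25 ∈ A \ B


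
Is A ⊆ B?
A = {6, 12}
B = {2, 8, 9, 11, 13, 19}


A ⊆ B means every element of A is in B.
Elements in A not in B: {6, 12}
So A ⊄ B.

No, A ⊄ B


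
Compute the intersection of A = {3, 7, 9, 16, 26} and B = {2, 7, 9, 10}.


A ∩ B = elements in both A and B
A = {3, 7, 9, 16, 26}
B = {2, 7, 9, 10}
A ∩ B = {7, 9}

A ∩ B = {7, 9}


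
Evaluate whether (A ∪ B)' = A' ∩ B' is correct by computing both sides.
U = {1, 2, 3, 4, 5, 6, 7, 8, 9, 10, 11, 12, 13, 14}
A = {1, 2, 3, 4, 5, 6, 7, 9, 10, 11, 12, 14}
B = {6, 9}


LHS: A ∪ B = {1, 2, 3, 4, 5, 6, 7, 9, 10, 11, 12, 14}
(A ∪ B)' = U \ (A ∪ B) = {8, 13}
A' = {8, 13}, B' = {1, 2, 3, 4, 5, 7, 8, 10, 11, 12, 13, 14}
Claimed RHS: A' ∩ B' = {8, 13}
Identity is VALID: LHS = RHS = {8, 13} ✓

Identity is valid. (A ∪ B)' = A' ∩ B' = {8, 13}


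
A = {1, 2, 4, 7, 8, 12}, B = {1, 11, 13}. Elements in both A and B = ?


A = {1, 2, 4, 7, 8, 12}
B = {1, 11, 13}
Region: in both A and B
Elements: {1}

Elements in both A and B: {1}


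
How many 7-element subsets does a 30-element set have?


C(n,k) = n! / (k!(n-k)!)
C(30,7) = 30! / (7!23!)
= 2035800

C(30,7) = 2035800


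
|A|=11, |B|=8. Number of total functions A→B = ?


Each of |A| = 11 inputs maps to any of |B| = 8 outputs.
# functions = |B|^|A| = 8^11
= 8589934592

Number of functions = 8589934592


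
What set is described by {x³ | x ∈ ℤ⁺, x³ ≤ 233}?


Checking each candidate:
Condition: positive perfect cubes ≤ 233
Result = {1, 8, 27, 64, 125, 216}

{1, 8, 27, 64, 125, 216}


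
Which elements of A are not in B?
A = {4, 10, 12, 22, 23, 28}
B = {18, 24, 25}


A \ B = elements in A but not in B
A = {4, 10, 12, 22, 23, 28}
B = {18, 24, 25}
Remove from A any elements in B
A \ B = {4, 10, 12, 22, 23, 28}

A \ B = {4, 10, 12, 22, 23, 28}


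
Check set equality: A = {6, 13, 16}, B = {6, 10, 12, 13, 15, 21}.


Two sets are equal iff they have exactly the same elements.
A = {6, 13, 16}
B = {6, 10, 12, 13, 15, 21}
Differences: {10, 12, 15, 16, 21}
A ≠ B

No, A ≠ B


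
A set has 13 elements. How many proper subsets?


Total subsets = 2^n = 2^13 = 8192
Proper subsets exclude the set itself: 2^n - 1
= 8192 - 1
= 8191

Number of proper subsets = 8191


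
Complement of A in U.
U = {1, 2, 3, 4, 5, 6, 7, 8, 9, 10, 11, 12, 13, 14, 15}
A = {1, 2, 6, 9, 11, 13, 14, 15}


Aᶜ = U \ A = elements in U but not in A
U = {1, 2, 3, 4, 5, 6, 7, 8, 9, 10, 11, 12, 13, 14, 15}
A = {1, 2, 6, 9, 11, 13, 14, 15}
Aᶜ = {3, 4, 5, 7, 8, 10, 12}

Aᶜ = {3, 4, 5, 7, 8, 10, 12}


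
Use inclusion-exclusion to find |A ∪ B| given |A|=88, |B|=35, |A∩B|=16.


|A ∪ B| = |A| + |B| - |A ∩ B|
= 88 + 35 - 16
= 107

|A ∪ B| = 107


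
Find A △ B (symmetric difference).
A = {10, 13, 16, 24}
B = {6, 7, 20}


A △ B = (A \ B) ∪ (B \ A) = elements in exactly one of A or B
A \ B = {10, 13, 16, 24}
B \ A = {6, 7, 20}
A △ B = {6, 7, 10, 13, 16, 20, 24}

A △ B = {6, 7, 10, 13, 16, 20, 24}


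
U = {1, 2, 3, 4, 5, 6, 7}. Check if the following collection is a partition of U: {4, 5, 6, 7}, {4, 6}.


A partition requires: (1) non-empty parts, (2) pairwise disjoint, (3) union = U
Parts: {4, 5, 6, 7}, {4, 6}
Union of parts: {4, 5, 6, 7}
U = {1, 2, 3, 4, 5, 6, 7}
All non-empty? True
Pairwise disjoint? False
Covers U? False

No, not a valid partition


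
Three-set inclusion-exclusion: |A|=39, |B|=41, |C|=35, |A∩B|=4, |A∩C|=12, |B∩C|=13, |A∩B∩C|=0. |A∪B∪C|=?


|A∪B∪C| = |A|+|B|+|C| - |A∩B|-|A∩C|-|B∩C| + |A∩B∩C|
= 39+41+35 - 4-12-13 + 0
= 115 - 29 + 0
= 86

|A ∪ B ∪ C| = 86


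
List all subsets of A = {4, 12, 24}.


|A| = 3, so |P(A)| = 2^3 = 8
Enumerate subsets by cardinality (0 to 3):
∅, {4}, {12}, {24}, {4, 12}, {4, 24}, {12, 24}, {4, 12, 24}

P(A) has 8 subsets: ∅, {4}, {12}, {24}, {4, 12}, {4, 24}, {12, 24}, {4, 12, 24}


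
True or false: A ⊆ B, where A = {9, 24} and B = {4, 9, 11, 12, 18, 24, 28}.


A ⊆ B means every element of A is in B.
All elements of A are in B.
So A ⊆ B.

Yes, A ⊆ B


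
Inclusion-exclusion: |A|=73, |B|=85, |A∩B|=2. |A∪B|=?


|A ∪ B| = |A| + |B| - |A ∩ B|
= 73 + 85 - 2
= 156

|A ∪ B| = 156


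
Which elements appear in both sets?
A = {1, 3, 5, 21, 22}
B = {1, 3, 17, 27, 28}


A ∩ B = elements in both A and B
A = {1, 3, 5, 21, 22}
B = {1, 3, 17, 27, 28}
A ∩ B = {1, 3}

A ∩ B = {1, 3}


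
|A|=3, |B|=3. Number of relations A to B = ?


A relation from A to B is any subset of A × B.
|A × B| = 3 × 3 = 9
# relations = 2^|A × B| = 2^9 = 512

Number of relations = 512


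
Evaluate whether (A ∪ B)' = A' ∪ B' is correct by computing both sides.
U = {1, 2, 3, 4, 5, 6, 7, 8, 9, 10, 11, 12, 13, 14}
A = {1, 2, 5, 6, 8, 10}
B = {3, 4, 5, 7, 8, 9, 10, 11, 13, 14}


LHS: A ∪ B = {1, 2, 3, 4, 5, 6, 7, 8, 9, 10, 11, 13, 14}
(A ∪ B)' = U \ (A ∪ B) = {12}
A' = {3, 4, 7, 9, 11, 12, 13, 14}, B' = {1, 2, 6, 12}
Claimed RHS: A' ∪ B' = {1, 2, 3, 4, 6, 7, 9, 11, 12, 13, 14}
Identity is INVALID: LHS = {12} but the RHS claimed here equals {1, 2, 3, 4, 6, 7, 9, 11, 12, 13, 14}. The correct form is (A ∪ B)' = A' ∩ B'.

Identity is invalid: (A ∪ B)' = {12} but A' ∪ B' = {1, 2, 3, 4, 6, 7, 9, 11, 12, 13, 14}. The correct De Morgan law is (A ∪ B)' = A' ∩ B'.


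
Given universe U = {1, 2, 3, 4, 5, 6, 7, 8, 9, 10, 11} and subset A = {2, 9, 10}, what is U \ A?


Aᶜ = U \ A = elements in U but not in A
U = {1, 2, 3, 4, 5, 6, 7, 8, 9, 10, 11}
A = {2, 9, 10}
Aᶜ = {1, 3, 4, 5, 6, 7, 8, 11}

Aᶜ = {1, 3, 4, 5, 6, 7, 8, 11}


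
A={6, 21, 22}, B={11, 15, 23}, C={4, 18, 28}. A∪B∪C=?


A ∪ B = {6, 11, 15, 21, 22, 23}
(A ∪ B) ∪ C = {4, 6, 11, 15, 18, 21, 22, 23, 28}

A ∪ B ∪ C = {4, 6, 11, 15, 18, 21, 22, 23, 28}


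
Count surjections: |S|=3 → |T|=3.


n = |S| = 3, k = |T| = 3. Surjections via inclusion-exclusion:
S(n,k) = Σ(-1)^i × C(k,i) × (k-i)^n, i=0 to k
i=0: (-1)^0×C(3,0)×3^3 = 27
i=1: (-1)^1×C(3,1)×2^3 = -24
i=2: (-1)^2×C(3,2)×1^3 = 3
i=3: (-1)^3×C(3,3)×0^3 = 0
Total = 6

Number of surjections = 6


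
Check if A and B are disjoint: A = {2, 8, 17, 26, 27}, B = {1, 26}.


Disjoint means A ∩ B = ∅.
A ∩ B = {26}
A ∩ B ≠ ∅, so A and B are NOT disjoint.

No, A and B are not disjoint (A ∩ B = {26})


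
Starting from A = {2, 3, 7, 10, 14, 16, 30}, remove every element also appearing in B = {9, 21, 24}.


A \ B = elements in A but not in B
A = {2, 3, 7, 10, 14, 16, 30}
B = {9, 21, 24}
Remove from A any elements in B
A \ B = {2, 3, 7, 10, 14, 16, 30}

A \ B = {2, 3, 7, 10, 14, 16, 30}


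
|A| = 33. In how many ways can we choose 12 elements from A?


C(n,k) = n! / (k!(n-k)!)
C(33,12) = 33! / (12!21!)
= 354817320

C(33,12) = 354817320


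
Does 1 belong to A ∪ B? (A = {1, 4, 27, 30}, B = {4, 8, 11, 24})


A = {1, 4, 27, 30}, B = {4, 8, 11, 24}
A ∪ B = all elements in A or B
A ∪ B = {1, 4, 8, 11, 24, 27, 30}
Checking if 1 ∈ A ∪ B
1 is in A ∪ B → True

1 ∈ A ∪ B


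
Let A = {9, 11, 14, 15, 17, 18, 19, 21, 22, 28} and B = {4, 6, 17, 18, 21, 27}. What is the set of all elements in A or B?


A ∪ B = all elements in A or B (or both)
A = {9, 11, 14, 15, 17, 18, 19, 21, 22, 28}
B = {4, 6, 17, 18, 21, 27}
A ∪ B = {4, 6, 9, 11, 14, 15, 17, 18, 19, 21, 22, 27, 28}

A ∪ B = {4, 6, 9, 11, 14, 15, 17, 18, 19, 21, 22, 27, 28}


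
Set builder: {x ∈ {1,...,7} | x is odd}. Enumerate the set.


Checking each candidate:
Condition: odd numbers in {1,...,7}
Result = {1, 3, 5, 7}

{1, 3, 5, 7}


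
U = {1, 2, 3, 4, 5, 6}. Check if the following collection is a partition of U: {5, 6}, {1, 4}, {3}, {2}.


A partition requires: (1) non-empty parts, (2) pairwise disjoint, (3) union = U
Parts: {5, 6}, {1, 4}, {3}, {2}
Union of parts: {1, 2, 3, 4, 5, 6}
U = {1, 2, 3, 4, 5, 6}
All non-empty? True
Pairwise disjoint? True
Covers U? True

Yes, valid partition


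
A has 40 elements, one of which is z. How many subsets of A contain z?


Subsets of A containing z correspond to subsets of A \ {z}, which has 39 elements.
Count = 2^(n-1) = 2^39
= 549755813888

Number of subsets containing z = 549755813888


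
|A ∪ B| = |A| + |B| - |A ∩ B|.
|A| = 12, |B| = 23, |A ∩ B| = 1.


|A ∪ B| = |A| + |B| - |A ∩ B|
= 12 + 23 - 1
= 34

|A ∪ B| = 34


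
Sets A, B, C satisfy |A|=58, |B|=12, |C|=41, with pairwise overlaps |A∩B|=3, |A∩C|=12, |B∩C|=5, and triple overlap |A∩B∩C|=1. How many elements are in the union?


|A∪B∪C| = |A|+|B|+|C| - |A∩B|-|A∩C|-|B∩C| + |A∩B∩C|
= 58+12+41 - 3-12-5 + 1
= 111 - 20 + 1
= 92

|A ∪ B ∪ C| = 92


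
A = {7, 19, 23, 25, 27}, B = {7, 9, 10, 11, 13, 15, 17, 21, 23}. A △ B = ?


A △ B = (A \ B) ∪ (B \ A) = elements in exactly one of A or B
A \ B = {19, 25, 27}
B \ A = {9, 10, 11, 13, 15, 17, 21}
A △ B = {9, 10, 11, 13, 15, 17, 19, 21, 25, 27}

A △ B = {9, 10, 11, 13, 15, 17, 19, 21, 25, 27}


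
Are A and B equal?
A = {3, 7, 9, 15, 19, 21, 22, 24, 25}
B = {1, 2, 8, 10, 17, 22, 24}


Two sets are equal iff they have exactly the same elements.
A = {3, 7, 9, 15, 19, 21, 22, 24, 25}
B = {1, 2, 8, 10, 17, 22, 24}
Differences: {1, 2, 3, 7, 8, 9, 10, 15, 17, 19, 21, 25}
A ≠ B

No, A ≠ B


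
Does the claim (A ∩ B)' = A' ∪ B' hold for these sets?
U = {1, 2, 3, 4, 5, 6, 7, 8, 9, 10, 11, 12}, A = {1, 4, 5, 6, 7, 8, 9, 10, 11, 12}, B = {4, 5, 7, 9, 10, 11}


LHS: A ∩ B = {4, 5, 7, 9, 10, 11}
(A ∩ B)' = U \ (A ∩ B) = {1, 2, 3, 6, 8, 12}
A' = {2, 3}, B' = {1, 2, 3, 6, 8, 12}
Claimed RHS: A' ∪ B' = {1, 2, 3, 6, 8, 12}
Identity is VALID: LHS = RHS = {1, 2, 3, 6, 8, 12} ✓

Identity is valid. (A ∩ B)' = A' ∪ B' = {1, 2, 3, 6, 8, 12}


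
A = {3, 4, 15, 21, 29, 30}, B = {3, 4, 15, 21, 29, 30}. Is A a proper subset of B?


A ⊂ B requires: A ⊆ B AND A ≠ B.
A ⊆ B? Yes
A = B? Yes
A = B, so A is not a PROPER subset.

No, A is not a proper subset of B


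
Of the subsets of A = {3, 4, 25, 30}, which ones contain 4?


A subset of A contains 4 iff the remaining 3 elements form any subset of A \ {4}.
Count: 2^(n-1) = 2^3 = 8
Subsets containing 4: {4}, {3, 4}, {4, 25}, {4, 30}, {3, 4, 25}, {3, 4, 30}, {4, 25, 30}, {3, 4, 25, 30}

Subsets containing 4 (8 total): {4}, {3, 4}, {4, 25}, {4, 30}, {3, 4, 25}, {3, 4, 30}, {4, 25, 30}, {3, 4, 25, 30}


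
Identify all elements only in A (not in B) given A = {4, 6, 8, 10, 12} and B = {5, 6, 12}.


A = {4, 6, 8, 10, 12}
B = {5, 6, 12}
Region: only in A (not in B)
Elements: {4, 8, 10}

Elements only in A (not in B): {4, 8, 10}


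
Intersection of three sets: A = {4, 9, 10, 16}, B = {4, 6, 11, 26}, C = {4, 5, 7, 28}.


A ∩ B = {4}
(A ∩ B) ∩ C = {4}

A ∩ B ∩ C = {4}


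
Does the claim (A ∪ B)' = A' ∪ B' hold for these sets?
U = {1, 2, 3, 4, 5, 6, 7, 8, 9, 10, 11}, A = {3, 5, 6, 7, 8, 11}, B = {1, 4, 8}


LHS: A ∪ B = {1, 3, 4, 5, 6, 7, 8, 11}
(A ∪ B)' = U \ (A ∪ B) = {2, 9, 10}
A' = {1, 2, 4, 9, 10}, B' = {2, 3, 5, 6, 7, 9, 10, 11}
Claimed RHS: A' ∪ B' = {1, 2, 3, 4, 5, 6, 7, 9, 10, 11}
Identity is INVALID: LHS = {2, 9, 10} but the RHS claimed here equals {1, 2, 3, 4, 5, 6, 7, 9, 10, 11}. The correct form is (A ∪ B)' = A' ∩ B'.

Identity is invalid: (A ∪ B)' = {2, 9, 10} but A' ∪ B' = {1, 2, 3, 4, 5, 6, 7, 9, 10, 11}. The correct De Morgan law is (A ∪ B)' = A' ∩ B'.


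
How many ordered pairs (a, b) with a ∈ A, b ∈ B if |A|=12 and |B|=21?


|A × B| = |A| × |B|
= 12 × 21
= 252

|A × B| = 252


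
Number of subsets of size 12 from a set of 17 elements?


C(n,k) = n! / (k!(n-k)!)
C(17,12) = 17! / (12!5!)
= 6188

C(17,12) = 6188


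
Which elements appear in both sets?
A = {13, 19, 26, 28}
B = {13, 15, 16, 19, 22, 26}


A ∩ B = elements in both A and B
A = {13, 19, 26, 28}
B = {13, 15, 16, 19, 22, 26}
A ∩ B = {13, 19, 26}

A ∩ B = {13, 19, 26}


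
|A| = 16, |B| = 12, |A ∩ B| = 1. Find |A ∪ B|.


|A ∪ B| = |A| + |B| - |A ∩ B|
= 16 + 12 - 1
= 27

|A ∪ B| = 27


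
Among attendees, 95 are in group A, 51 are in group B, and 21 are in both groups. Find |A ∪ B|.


|A ∪ B| = |A| + |B| - |A ∩ B|
= 95 + 51 - 21
= 125

|A ∪ B| = 125


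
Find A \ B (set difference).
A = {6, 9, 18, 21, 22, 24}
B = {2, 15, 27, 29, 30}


A \ B = elements in A but not in B
A = {6, 9, 18, 21, 22, 24}
B = {2, 15, 27, 29, 30}
Remove from A any elements in B
A \ B = {6, 9, 18, 21, 22, 24}

A \ B = {6, 9, 18, 21, 22, 24}


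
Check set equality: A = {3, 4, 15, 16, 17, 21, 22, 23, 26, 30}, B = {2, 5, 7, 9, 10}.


Two sets are equal iff they have exactly the same elements.
A = {3, 4, 15, 16, 17, 21, 22, 23, 26, 30}
B = {2, 5, 7, 9, 10}
Differences: {2, 3, 4, 5, 7, 9, 10, 15, 16, 17, 21, 22, 23, 26, 30}
A ≠ B

No, A ≠ B


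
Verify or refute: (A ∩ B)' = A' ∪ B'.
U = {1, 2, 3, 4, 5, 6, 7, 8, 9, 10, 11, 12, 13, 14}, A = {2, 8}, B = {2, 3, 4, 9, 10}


LHS: A ∩ B = {2}
(A ∩ B)' = U \ (A ∩ B) = {1, 3, 4, 5, 6, 7, 8, 9, 10, 11, 12, 13, 14}
A' = {1, 3, 4, 5, 6, 7, 9, 10, 11, 12, 13, 14}, B' = {1, 5, 6, 7, 8, 11, 12, 13, 14}
Claimed RHS: A' ∪ B' = {1, 3, 4, 5, 6, 7, 8, 9, 10, 11, 12, 13, 14}
Identity is VALID: LHS = RHS = {1, 3, 4, 5, 6, 7, 8, 9, 10, 11, 12, 13, 14} ✓

Identity is valid. (A ∩ B)' = A' ∪ B' = {1, 3, 4, 5, 6, 7, 8, 9, 10, 11, 12, 13, 14}


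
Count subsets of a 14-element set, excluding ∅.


Total subsets = 2^n = 2^14 = 16384
Non-empty subsets exclude the empty set: 2^n - 1
= 16384 - 1
= 16383

Number of non-empty subsets = 16383


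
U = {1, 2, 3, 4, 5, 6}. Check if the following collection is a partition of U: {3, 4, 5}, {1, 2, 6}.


A partition requires: (1) non-empty parts, (2) pairwise disjoint, (3) union = U
Parts: {3, 4, 5}, {1, 2, 6}
Union of parts: {1, 2, 3, 4, 5, 6}
U = {1, 2, 3, 4, 5, 6}
All non-empty? True
Pairwise disjoint? True
Covers U? True

Yes, valid partition


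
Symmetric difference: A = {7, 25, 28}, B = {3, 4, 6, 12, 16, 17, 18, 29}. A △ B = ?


A △ B = (A \ B) ∪ (B \ A) = elements in exactly one of A or B
A \ B = {7, 25, 28}
B \ A = {3, 4, 6, 12, 16, 17, 18, 29}
A △ B = {3, 4, 6, 7, 12, 16, 17, 18, 25, 28, 29}

A △ B = {3, 4, 6, 7, 12, 16, 17, 18, 25, 28, 29}


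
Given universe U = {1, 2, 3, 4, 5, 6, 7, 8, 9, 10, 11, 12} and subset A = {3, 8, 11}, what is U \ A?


Aᶜ = U \ A = elements in U but not in A
U = {1, 2, 3, 4, 5, 6, 7, 8, 9, 10, 11, 12}
A = {3, 8, 11}
Aᶜ = {1, 2, 4, 5, 6, 7, 9, 10, 12}

Aᶜ = {1, 2, 4, 5, 6, 7, 9, 10, 12}


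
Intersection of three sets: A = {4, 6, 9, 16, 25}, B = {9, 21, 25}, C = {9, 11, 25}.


A ∩ B = {9, 25}
(A ∩ B) ∩ C = {9, 25}

A ∩ B ∩ C = {9, 25}


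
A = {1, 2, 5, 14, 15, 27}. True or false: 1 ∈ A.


A = {1, 2, 5, 14, 15, 27}
Checking if 1 is in A
1 is in A → True

1 ∈ A


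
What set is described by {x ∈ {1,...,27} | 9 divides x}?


Checking each candidate:
Condition: multiples of 9 in {1,...,27}
Result = {9, 18, 27}

{9, 18, 27}


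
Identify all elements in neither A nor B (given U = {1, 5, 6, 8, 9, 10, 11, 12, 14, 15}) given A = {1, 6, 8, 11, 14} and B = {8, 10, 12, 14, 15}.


A = {1, 6, 8, 11, 14}
B = {8, 10, 12, 14, 15}
Region: in neither A nor B (given U = {1, 5, 6, 8, 9, 10, 11, 12, 14, 15})
Elements: {5, 9}

Elements in neither A nor B (given U = {1, 5, 6, 8, 9, 10, 11, 12, 14, 15}): {5, 9}
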